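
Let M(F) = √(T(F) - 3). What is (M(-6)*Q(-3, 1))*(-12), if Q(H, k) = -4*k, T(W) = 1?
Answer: 48*I*√2 ≈ 67.882*I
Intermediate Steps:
M(F) = I*√2 (M(F) = √(1 - 3) = √(-2) = I*√2)
(M(-6)*Q(-3, 1))*(-12) = ((I*√2)*(-4*1))*(-12) = ((I*√2)*(-4))*(-12) = -4*I*√2*(-12) = 48*I*√2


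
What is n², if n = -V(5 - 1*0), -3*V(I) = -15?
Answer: 25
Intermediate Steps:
V(I) = 5 (V(I) = -⅓*(-15) = 5)
n = -5 (n = -1*5 = -5)
n² = (-5)² = 25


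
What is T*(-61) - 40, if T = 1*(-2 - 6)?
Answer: 448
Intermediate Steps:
T = -8 (T = 1*(-8) = -8)
T*(-61) - 40 = -8*(-61) - 40 = 488 - 40 = 448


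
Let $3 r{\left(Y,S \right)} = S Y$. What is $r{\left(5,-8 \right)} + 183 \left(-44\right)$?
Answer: $- \frac{24196}{3} \approx -8065.3$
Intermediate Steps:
$r{\left(Y,S \right)} = \frac{S Y}{3}$
$r{\left(5,-8 \right)} + 183 \left(-44\right) = \frac{1}{3} \left(-8\right) 5 + 183 \left(-44\right) = - \frac{40}{3} - 8052 = - \frac{24196}{3}$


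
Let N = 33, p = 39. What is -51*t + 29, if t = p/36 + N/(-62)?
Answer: 111/124 ≈ 0.89516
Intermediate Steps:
t = 205/372 (t = 39/36 + 33/(-62) = 39*(1/36) + 33*(-1/62) = 13/12 - 33/62 = 205/372 ≈ 0.55107)
-51*t + 29 = -51*205/372 + 29 = -3485/124 + 29 = 111/124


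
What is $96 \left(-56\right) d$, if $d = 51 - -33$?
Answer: $-451584$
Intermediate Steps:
$d = 84$ ($d = 51 + 33 = 84$)
$96 \left(-56\right) d = 96 \left(-56\right) 84 = \left(-5376\right) 84 = -451584$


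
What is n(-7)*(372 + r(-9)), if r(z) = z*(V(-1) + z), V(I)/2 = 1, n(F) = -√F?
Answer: -435*I*√7 ≈ -1150.9*I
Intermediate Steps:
V(I) = 2 (V(I) = 2*1 = 2)
r(z) = z*(2 + z)
n(-7)*(372 + r(-9)) = (-√(-7))*(372 - 9*(2 - 9)) = (-I*√7)*(372 - 9*(-7)) = (-I*√7)*(372 + 63) = -I*√7*435 = -435*I*√7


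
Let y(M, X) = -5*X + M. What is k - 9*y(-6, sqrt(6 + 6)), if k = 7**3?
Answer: 397 + 90*sqrt(3) ≈ 552.88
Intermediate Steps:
y(M, X) = M - 5*X
k = 343
k - 9*y(-6, sqrt(6 + 6)) = 343 - 9*(-6 - 5*sqrt(6 + 6)) = 343 - 9*(-6 - 10*sqrt(3)) = 343 - (-54 - 90*sqrt(3)) = 343 + (54 + 90*sqrt(3)) = 397 + 90*sqrt(3)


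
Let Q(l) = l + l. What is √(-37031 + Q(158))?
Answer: I*√36715 ≈ 191.61*I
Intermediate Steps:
Q(l) = 2*l
√(-37031 + Q(158)) = √(-37031 + 2*158) = √(-37031 + 316) = √(-36715) = I*√36715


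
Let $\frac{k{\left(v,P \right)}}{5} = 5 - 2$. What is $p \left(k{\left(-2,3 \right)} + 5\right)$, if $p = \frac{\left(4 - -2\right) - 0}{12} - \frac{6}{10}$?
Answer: $-2$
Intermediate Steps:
$k{\left(v,P \right)} = 15$ ($k{\left(v,P \right)} = 5 \left(5 - 2\right) = 5 \cdot 3 = 15$)
$p = - \frac{1}{10}$ ($p = \left(\left(4 + 2\right) + 0\right) \frac{1}{12} - \frac{3}{5} = \left(6 + 0\right) \frac{1}{12} - \frac{3}{5} = 6 \cdot \frac{1}{12} - \frac{3}{5} = \frac{1}{2} - \frac{3}{5} = - \frac{1}{10} \approx -0.1$)
$p \left(k{\left(-2,3 \right)} + 5\right) = - \frac{15 + 5}{10} = \left(- \frac{1}{10}\right) 20 = -2$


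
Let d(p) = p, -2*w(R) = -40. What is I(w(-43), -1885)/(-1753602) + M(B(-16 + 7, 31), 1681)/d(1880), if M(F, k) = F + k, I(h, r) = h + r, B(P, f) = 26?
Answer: 1498452407/1648385880 ≈ 0.90904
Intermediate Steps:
w(R) = 20 (w(R) = -½*(-40) = 20)
I(w(-43), -1885)/(-1753602) + M(B(-16 + 7, 31), 1681)/d(1880) = (20 - 1885)/(-1753602) + (26 + 1681)/1880 = -1865*(-1/1753602) + 1707*(1/1880) = 1865/1753602 + 1707/1880 = 1498452407/1648385880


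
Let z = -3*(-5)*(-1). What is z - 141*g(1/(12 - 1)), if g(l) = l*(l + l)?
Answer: -2097/121 ≈ -17.331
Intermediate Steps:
g(l) = 2*l**2 (g(l) = l*(2*l) = 2*l**2)
z = -15 (z = 15*(-1) = -15)
z - 141*g(1/(12 - 1)) = -15 - 282*(1/(12 - 1))**2 = -15 - 282*(1/11)**2 = -15 - 282/121 = -2097/121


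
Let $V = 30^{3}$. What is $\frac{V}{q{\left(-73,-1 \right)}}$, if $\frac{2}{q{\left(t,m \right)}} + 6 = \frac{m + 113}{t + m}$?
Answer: $- \frac{3753000}{37} \approx -1.0143 \cdot 10^{5}$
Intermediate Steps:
$V = 27000$
$q{\left(t,m \right)} = \frac{2}{-6 + \frac{113 + m}{m + t}}$ ($q{\left(t,m \right)} = \frac{2}{-6 + \frac{m + 113}{t + m}} = \frac{2}{-6 + \frac{113 + m}{m + t}}$)
$\frac{V}{q{\left(-73,-1 \right)}} = \frac{27000}{2 \frac{1}{-113 + 5 \left(-1\right) + 6 \left(-73\right)} \left(\left(-1\right) \left(-1\right) - -73\right)} = \frac{27000}{2 \frac{1}{-113 - 5 - 438} \left(1 + 73\right)} = \frac{27000}{2 \frac{1}{-556} \cdot 74} = \frac{27000}{2 \left(- \frac{1}{556}\right) 74} = \frac{27000}{- \frac{37}{139}} = 27000 \left(- \frac{139}{37}\right) = - \frac{3753000}{37}$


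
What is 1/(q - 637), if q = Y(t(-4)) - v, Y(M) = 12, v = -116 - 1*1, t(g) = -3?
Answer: -1/508 ≈ -0.0019685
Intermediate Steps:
v = -117 (v = -116 - 1 = -117)
q = 129 (q = 12 - 1*(-117) = 12 + 117 = 129)
1/(q - 637) = 1/(129 - 637) = 1/(-508) = -1/508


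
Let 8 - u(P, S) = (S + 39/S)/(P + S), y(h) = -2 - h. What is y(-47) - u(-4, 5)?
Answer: 249/5 ≈ 49.800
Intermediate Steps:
u(P, S) = 8 - (S + 39/S)/(P + S)
y(-47) - u(-4, 5) = (-2 - 1*(-47)) - (-39 + 7*5² + 8*(-4)*5)/(5*(-4 + 5)) = (-2 + 47) - (-39 + 7*25 - 160)/(5*1) = 45 - (-39 + 175 - 160)/5 = 45 - (-24)/5 = 45 - 1*(-24/5) = 45 + 24/5 = 249/5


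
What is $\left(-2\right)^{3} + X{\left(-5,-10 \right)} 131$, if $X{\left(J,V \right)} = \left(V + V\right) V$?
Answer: $26192$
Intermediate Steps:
$X{\left(J,V \right)} = 2 V^{2}$ ($X{\left(J,V \right)} = 2 V V = 2 V^{2}$)
$\left(-2\right)^{3} + X{\left(-5,-10 \right)} 131 = \left(-2\right)^{3} + 2 \left(-10\right)^{2} \cdot 131 = -8 + 2 \cdot 100 \cdot 131 = -8 + 200 \cdot 131 = -8 + 26200 = 26192$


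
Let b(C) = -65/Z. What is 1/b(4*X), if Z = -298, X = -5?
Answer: 298/65 ≈ 4.5846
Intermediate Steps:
b(C) = 65/298 (b(C) = -65/(-298) = -65*(-1/298) = 65/298)
1/b(4*X) = 1/(65/298) = 298/65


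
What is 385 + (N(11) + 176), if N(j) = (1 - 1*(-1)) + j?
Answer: 574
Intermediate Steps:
N(j) = 2 + j (N(j) = (1 + 1) + j = 2 + j)
385 + (N(11) + 176) = 385 + ((2 + 11) + 176) = 385 + (13 + 176) = 385 + 189 = 574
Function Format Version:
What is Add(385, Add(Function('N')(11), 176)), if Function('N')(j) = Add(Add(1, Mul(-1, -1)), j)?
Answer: 574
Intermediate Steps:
Function('N')(j) = Add(2, j) (Function('N')(j) = Add(Add(1, 1), j) = Add(2, j))
Add(385, Add(Function('N')(11), 176)) = Add(385, Add(Add(2, 11), 176)) = Add(385, Add(13, 176)) = Add(385, 189) = 574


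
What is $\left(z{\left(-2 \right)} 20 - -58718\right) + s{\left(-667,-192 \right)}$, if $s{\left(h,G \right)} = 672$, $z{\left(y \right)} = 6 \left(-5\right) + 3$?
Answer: $58850$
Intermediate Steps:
$z{\left(y \right)} = -27$ ($z{\left(y \right)} = -30 + 3 = -27$)
$\left(z{\left(-2 \right)} 20 - -58718\right) + s{\left(-667,-192 \right)} = \left(\left(-27\right) 20 - -58718\right) + 672 = \left(-540 + 58718\right) + 672 = 58178 + 672 = 58850$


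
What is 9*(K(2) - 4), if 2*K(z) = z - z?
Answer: -36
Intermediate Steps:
K(z) = 0 (K(z) = (z - z)/2 = (½)*0 = 0)
9*(K(2) - 4) = 9*(0 - 4) = 9*(-4) = -36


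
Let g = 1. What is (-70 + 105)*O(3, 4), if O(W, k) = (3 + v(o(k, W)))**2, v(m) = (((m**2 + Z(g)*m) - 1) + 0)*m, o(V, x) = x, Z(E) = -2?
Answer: 2835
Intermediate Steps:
v(m) = m*(-1 + m**2 - 2*m) (v(m) = (((m**2 - 2*m) - 1) + 0)*m = ((-1 + m**2 - 2*m) + 0)*m = (-1 + m**2 - 2*m)*m = m*(-1 + m**2 - 2*m))
O(W, k) = (3 + W*(-1 + W**2 - 2*W))**2
(-70 + 105)*O(3, 4) = (-70 + 105)*(3 + 3*(-1 + 3**2 - 2*3))**2 = 35*(3 + 3*(-1 + 9 - 6))**2 = 35*(3 + 3*2)**2 = 35*(3 + 6)**2 = 35*9**2 = 35*81 = 2835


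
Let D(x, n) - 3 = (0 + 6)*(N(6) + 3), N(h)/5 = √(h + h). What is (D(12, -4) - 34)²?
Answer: 10969 - 1560*√3 ≈ 8267.0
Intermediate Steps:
N(h) = 5*√2*√h (N(h) = 5*√(h + h) = 5*√(2*h) = 5*(√2*√h) = 5*√2*√h)
D(x, n) = 21 + 60*√3 (D(x, n) = 3 + (0 + 6)*(5*√2*√6 + 3) = 3 + 6*(10*√3 + 3) = 3 + 6*(3 + 10*√3) = 3 + (18 + 60*√3) = 21 + 60*√3)
(D(12, -4) - 34)² = ((21 + 60*√3) - 34)² = (-13 + 60*√3)²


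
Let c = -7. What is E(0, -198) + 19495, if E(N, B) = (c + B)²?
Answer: 61520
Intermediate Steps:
E(N, B) = (-7 + B)²
E(0, -198) + 19495 = (-7 - 198)² + 19495 = (-205)² + 19495 = 42025 + 19495 = 61520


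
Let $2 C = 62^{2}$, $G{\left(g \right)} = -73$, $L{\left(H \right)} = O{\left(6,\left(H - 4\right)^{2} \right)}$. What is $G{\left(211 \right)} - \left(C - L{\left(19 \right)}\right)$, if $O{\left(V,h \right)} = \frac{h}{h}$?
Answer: $-1994$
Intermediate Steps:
$O{\left(V,h \right)} = 1$
$L{\left(H \right)} = 1$
$C = 1922$ ($C = \frac{62^{2}}{2} = \frac{1}{2} \cdot 3844 = 1922$)
$G{\left(211 \right)} - \left(C - L{\left(19 \right)}\right) = -73 + \left(1 - 1922\right) = -73 - 1921 = -1994$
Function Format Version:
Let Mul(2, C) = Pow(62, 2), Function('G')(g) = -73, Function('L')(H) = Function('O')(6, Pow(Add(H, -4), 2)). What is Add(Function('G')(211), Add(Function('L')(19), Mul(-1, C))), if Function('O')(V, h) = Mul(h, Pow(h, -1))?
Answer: -1994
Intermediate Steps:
Function('O')(V, h) = 1
Function('L')(H) = 1
C = 1922 (C = Mul(Rational(1, 2), Pow(62, 2)) = Mul(Rational(1, 2), 3844) = 1922)
Add(Function('G')(211), Add(Function('L')(19), Mul(-1, C))) = Add(-73, Add(1, Mul(-1, 1922))) = Add(-73, Add(1, -1922)) = Add(-73, -1921) = -1994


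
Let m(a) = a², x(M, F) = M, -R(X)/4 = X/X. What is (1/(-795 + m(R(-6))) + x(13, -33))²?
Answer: 102535876/606841 ≈ 168.97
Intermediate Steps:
R(X) = -4 (R(X) = -4*X/X = -4*1 = -4)
(1/(-795 + m(R(-6))) + x(13, -33))² = (1/(-795 + (-4)²) + 13)² = (1/(-795 + 16) + 13)² = (1/(-779) + 13)² = (-1/779 + 13)² = (10126/779)² = 102535876/606841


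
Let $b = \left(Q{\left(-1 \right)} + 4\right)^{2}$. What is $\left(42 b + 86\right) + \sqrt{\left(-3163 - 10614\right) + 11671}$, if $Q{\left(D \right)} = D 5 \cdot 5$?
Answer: $18608 + 9 i \sqrt{26} \approx 18608.0 + 45.891 i$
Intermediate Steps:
$Q{\left(D \right)} = 25 D$ ($Q{\left(D \right)} = 5 D 5 = 25 D$)
$b = 441$ ($b = \left(25 \left(-1\right) + 4\right)^{2} = \left(-25 + 4\right)^{2} = \left(-21\right)^{2} = 441$)
$\left(42 b + 86\right) + \sqrt{\left(-3163 - 10614\right) + 11671} = \left(42 \cdot 441 + 86\right) + \sqrt{\left(-3163 - 10614\right) + 11671} = \left(18522 + 86\right) + \sqrt{-13777 + 11671} = 18608 + \sqrt{-2106} = 18608 + 9 i \sqrt{26}$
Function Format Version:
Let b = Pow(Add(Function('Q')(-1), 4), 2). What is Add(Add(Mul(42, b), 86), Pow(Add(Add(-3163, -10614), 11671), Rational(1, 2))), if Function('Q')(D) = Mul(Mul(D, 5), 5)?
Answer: Add(18608, Mul(9, I, Pow(26, Rational(1, 2)))) ≈ Add(18608., Mul(45.891, I))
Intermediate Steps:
Function('Q')(D) = Mul(25, D) (Function('Q')(D) = Mul(Mul(5, D), 5) = Mul(25, D))
b = 441 (b = Pow(Add(Mul(25, -1), 4), 2) = Pow(Add(-25, 4), 2) = Pow(-21, 2) = 441)
Add(Add(Mul(42, b), 86), Pow(Add(Add(-3163, -10614), 11671), Rational(1, 2))) = Add(Add(Mul(42, 441), 86), Pow(Add(Add(-3163, -10614), 11671), Rational(1, 2))) = Add(Add(18522, 86), Pow(Add(-13777, 11671), Rational(1, 2))) = Add(18608, Pow(-2106, Rational(1, 2))) = Add(18608, Mul(9, I, Pow(26, Rational(1, 2))))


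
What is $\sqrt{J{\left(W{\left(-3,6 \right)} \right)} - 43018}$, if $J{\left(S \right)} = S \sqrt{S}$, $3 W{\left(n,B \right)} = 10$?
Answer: $\frac{\sqrt{-387162 + 10 \sqrt{30}}}{3} \approx 207.39 i$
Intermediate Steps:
$W{\left(n,B \right)} = \frac{10}{3}$ ($W{\left(n,B \right)} = \frac{1}{3} \cdot 10 = \frac{10}{3}$)
$J{\left(S \right)} = S^{\frac{3}{2}}$
$\sqrt{J{\left(W{\left(-3,6 \right)} \right)} - 43018} = \sqrt{\left(\frac{10}{3}\right)^{\frac{3}{2}} - 43018} = \sqrt{\frac{10 \sqrt{30}}{9} - 43018} = \sqrt{-43018 + \frac{10 \sqrt{30}}{9}}$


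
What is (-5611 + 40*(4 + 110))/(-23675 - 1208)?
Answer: 1051/24883 ≈ 0.042238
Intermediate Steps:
(-5611 + 40*(4 + 110))/(-23675 - 1208) = (-5611 + 40*114)/(-24883) = (-5611 + 4560)*(-1/24883) = -1051*(-1/24883) = 1051/24883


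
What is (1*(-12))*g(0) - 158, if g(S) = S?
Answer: -158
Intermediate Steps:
(1*(-12))*g(0) - 158 = (1*(-12))*0 - 158 = -12*0 - 158 = 0 - 158 = -158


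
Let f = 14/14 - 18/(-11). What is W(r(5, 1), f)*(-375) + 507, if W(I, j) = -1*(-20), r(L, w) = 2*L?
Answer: -6993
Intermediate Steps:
f = 29/11 (f = 14*(1/14) - 18*(-1/11) = 1 + 18/11 = 29/11 ≈ 2.6364)
W(I, j) = 20
W(r(5, 1), f)*(-375) + 507 = 20*(-375) + 507 = -7500 + 507 = -6993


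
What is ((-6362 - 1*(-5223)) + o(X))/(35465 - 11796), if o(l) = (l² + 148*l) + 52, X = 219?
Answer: 79286/23669 ≈ 3.3498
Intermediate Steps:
o(l) = 52 + l² + 148*l
((-6362 - 1*(-5223)) + o(X))/(35465 - 11796) = ((-6362 - 1*(-5223)) + (52 + 219² + 148*219))/(35465 - 11796) = ((-6362 + 5223) + (52 + 47961 + 32412))/23669 = (-1139 + 80425)*(1/23669) = 79286*(1/23669) = 79286/23669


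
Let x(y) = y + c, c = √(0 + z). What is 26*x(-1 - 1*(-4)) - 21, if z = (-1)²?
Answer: 83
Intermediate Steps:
z = 1
c = 1 (c = √(0 + 1) = √1 = 1)
x(y) = 1 + y (x(y) = y + 1 = 1 + y)
26*x(-1 - 1*(-4)) - 21 = 26*(1 + (-1 - 1*(-4))) - 21 = 26*(1 + (-1 + 4)) - 21 = 26*(1 + 3) - 21 = 26*4 - 21 = 104 - 21 = 83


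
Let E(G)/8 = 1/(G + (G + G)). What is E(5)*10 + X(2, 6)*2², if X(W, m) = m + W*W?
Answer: 136/3 ≈ 45.333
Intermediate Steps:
X(W, m) = m + W²
E(G) = 8/(3*G) (E(G) = 8/(G + (G + G)) = 8/(G + 2*G) = 8/((3*G)) = 8*(1/(3*G)) = 8/(3*G))
E(5)*10 + X(2, 6)*2² = ((8/3)/5)*10 + (6 + 2²)*2² = ((8/3)*(⅕))*10 + (6 + 4)*4 = (8/15)*10 + 10*4 = 16/3 + 40 = 136/3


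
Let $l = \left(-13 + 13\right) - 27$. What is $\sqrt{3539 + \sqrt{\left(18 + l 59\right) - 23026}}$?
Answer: $\sqrt{3539 + i \sqrt{24601}} \approx 59.504 + 1.318 i$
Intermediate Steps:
$l = -27$ ($l = 0 - 27 = -27$)
$\sqrt{3539 + \sqrt{\left(18 + l 59\right) - 23026}} = \sqrt{3539 + \sqrt{\left(18 - 1593\right) - 23026}} = \sqrt{3539 + \sqrt{-1575 - 23026}} = \sqrt{3539 + \sqrt{-24601}} = \sqrt{3539 + i \sqrt{24601}}$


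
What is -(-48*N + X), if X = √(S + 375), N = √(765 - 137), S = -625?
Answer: 96*√157 - 5*I*√10 ≈ 1202.9 - 15.811*I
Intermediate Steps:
N = 2*√157 (N = √628 = 2*√157 ≈ 25.060)
X = 5*I*√10 (X = √(-625 + 375) = √(-250) = 5*I*√10 ≈ 15.811*I)
-(-48*N + X) = -(-96*√157 + 5*I*√10) = 96*√157 - 5*I*√10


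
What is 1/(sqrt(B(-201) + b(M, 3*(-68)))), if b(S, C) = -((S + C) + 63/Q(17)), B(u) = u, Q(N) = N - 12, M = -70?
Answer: sqrt(1510)/302 ≈ 0.12867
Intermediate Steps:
Q(N) = -12 + N
b(S, C) = -63/5 - C - S (b(S, C) = -((S + C) + 63/(-12 + 17)) = -((C + S) + 63/5) = -(63/5 + C + S) = -63/5 - C - S)
1/(sqrt(B(-201) + b(M, 3*(-68)))) = 1/(sqrt(-201 + (-63/5 - 3*(-68) - 1*(-70)))) = 1/(sqrt(-201 + (-63/5 - 1*(-204) + 70))) = 1/(sqrt(-201 + (-63/5 + 204 + 70))) = 1/(sqrt(-201 + 1307/5)) = 1/(sqrt(302/5)) = 1/(sqrt(1510)/5) = sqrt(1510)/302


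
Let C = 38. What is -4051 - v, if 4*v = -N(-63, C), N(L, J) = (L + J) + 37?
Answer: -4048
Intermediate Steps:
N(L, J) = 37 + J + L (N(L, J) = (J + L) + 37 = 37 + J + L)
v = -3 (v = (-(37 + 38 - 63))/4 = (-1*12)/4 = (¼)*(-12) = -3)
-4051 - v = -4051 - 1*(-3) = -4051 + 3 = -4048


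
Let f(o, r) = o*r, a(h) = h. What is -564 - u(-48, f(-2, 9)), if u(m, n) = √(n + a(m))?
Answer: -564 - I*√66 ≈ -564.0 - 8.124*I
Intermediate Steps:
u(m, n) = √(m + n) (u(m, n) = √(n + m) = √(m + n))
-564 - u(-48, f(-2, 9)) = -564 - √(-48 - 2*9) = -564 - √(-48 - 18) = -564 - √(-66) = -564 - I*√66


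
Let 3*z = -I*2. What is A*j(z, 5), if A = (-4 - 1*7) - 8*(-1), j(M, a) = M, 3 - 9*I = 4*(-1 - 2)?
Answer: 10/3 ≈ 3.3333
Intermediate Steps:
I = 5/3 (I = 1/3 - 4*(-1 - 2)/9 = 1/3 - 4*(-3)/9 = 1/3 - 1/9*(-12) = 1/3 + 4/3 = 5/3 ≈ 1.6667)
z = -10/9 (z = (-1*5/3*2)/3 = (-5/3*2)/3 = (1/3)*(-10/3) = -10/9 ≈ -1.1111)
A = -3 (A = (-4 - 7) + 8 = -11 + 8 = -3)
A*j(z, 5) = -3*(-10/9) = 10/3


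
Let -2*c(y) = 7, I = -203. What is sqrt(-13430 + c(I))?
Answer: I*sqrt(53734)/2 ≈ 115.9*I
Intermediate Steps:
c(y) = -7/2 (c(y) = -1/2*7 = -7/2)
sqrt(-13430 + c(I)) = sqrt(-13430 - 7/2) = sqrt(-26867/2) = I*sqrt(53734)/2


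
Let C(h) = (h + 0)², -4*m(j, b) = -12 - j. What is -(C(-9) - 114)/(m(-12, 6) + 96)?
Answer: 11/32 ≈ 0.34375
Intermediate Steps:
m(j, b) = 3 + j/4 (m(j, b) = -(-12 - j)/4 = 3 + j/4)
C(h) = h²
-(C(-9) - 114)/(m(-12, 6) + 96) = -((-9)² - 114)/((3 + (¼)*(-12)) + 96) = -(81 - 114)/((3 - 3) + 96) = -(-33)/(0 + 96) = -(-33)/96 = -1*(-11/32) = 11/32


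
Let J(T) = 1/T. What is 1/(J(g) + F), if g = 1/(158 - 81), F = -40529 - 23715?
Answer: -1/64167 ≈ -1.5584e-5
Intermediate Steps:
F = -64244
g = 1/77 ≈ 0.012987
1/(J(g) + F) = 1/(1/(1/77) - 64244) = 1/(77 - 64244) = 1/(-64167) = -1/64167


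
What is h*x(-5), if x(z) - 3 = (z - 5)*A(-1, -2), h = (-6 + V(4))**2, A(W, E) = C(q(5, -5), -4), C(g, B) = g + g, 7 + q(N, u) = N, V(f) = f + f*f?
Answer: 8428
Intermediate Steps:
V(f) = f + f**2
q(N, u) = -7 + N
C(g, B) = 2*g
A(W, E) = -4 (A(W, E) = 2*(-7 + 5) = 2*(-2) = -4)
h = 196 (h = (-6 + 4*(1 + 4))**2 = (-6 + 4*5)**2 = (-6 + 20)**2 = 14**2 = 196)
x(z) = 23 - 4*z (x(z) = 3 + (z - 5)*(-4) = 3 + (-5 + z)*(-4) = 3 + (20 - 4*z) = 23 - 4*z)
h*x(-5) = 196*(23 - 4*(-5)) = 196*(23 + 20) = 196*43 = 8428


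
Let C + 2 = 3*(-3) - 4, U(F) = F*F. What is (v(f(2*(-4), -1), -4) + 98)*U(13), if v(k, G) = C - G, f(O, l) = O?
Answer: 14703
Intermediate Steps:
U(F) = F²
C = -15 (C = -2 + (3*(-3) - 4) = -2 + (-9 - 4) = -2 - 13 = -15)
v(k, G) = -15 - G
(v(f(2*(-4), -1), -4) + 98)*U(13) = ((-15 - 1*(-4)) + 98)*13² = ((-15 + 4) + 98)*169 = (-11 + 98)*169 = 87*169 = 14703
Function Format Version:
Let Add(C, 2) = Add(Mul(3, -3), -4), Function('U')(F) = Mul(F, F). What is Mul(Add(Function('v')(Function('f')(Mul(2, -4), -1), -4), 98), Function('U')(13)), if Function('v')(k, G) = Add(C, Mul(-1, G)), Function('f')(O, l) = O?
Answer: 14703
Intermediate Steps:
Function('U')(F) = Pow(F, 2)
C = -15 (C = Add(-2, Add(Mul(3, -3), -4)) = Add(-2, Add(-9, -4)) = Add(-2, -13) = -15)
Function('v')(k, G) = Add(-15, Mul(-1, G))
Mul(Add(Function('v')(Function('f')(Mul(2, -4), -1), -4), 98), Function('U')(13)) = Mul(Add(Add(-15, Mul(-1, -4)), 98), Pow(13, 2)) = Mul(Add(Add(-15, 4), 98), 169) = Mul(Add(-11, 98), 169) = Mul(87, 169) = 14703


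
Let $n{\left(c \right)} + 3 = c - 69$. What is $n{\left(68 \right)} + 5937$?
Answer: $5933$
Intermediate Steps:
$n{\left(c \right)} = -72 + c$ ($n{\left(c \right)} = -3 + \left(c - 69\right) = -3 + \left(-69 + c\right) = -72 + c$)
$n{\left(68 \right)} + 5937 = \left(-72 + 68\right) + 5937 = -4 + 5937 = 5933$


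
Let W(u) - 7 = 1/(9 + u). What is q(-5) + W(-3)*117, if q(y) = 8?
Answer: 1693/2 ≈ 846.50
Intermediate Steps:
W(u) = 7 + 1/(9 + u)
q(-5) + W(-3)*117 = 8 + ((64 + 7*(-3))/(9 - 3))*117 = 8 + ((64 - 21)/6)*117 = 8 + ((⅙)*43)*117 = 8 + (43/6)*117 = 8 + 1677/2 = 1693/2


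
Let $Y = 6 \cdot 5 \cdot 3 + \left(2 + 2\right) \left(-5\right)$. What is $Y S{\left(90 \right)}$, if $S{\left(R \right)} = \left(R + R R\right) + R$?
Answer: $579600$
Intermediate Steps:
$S{\left(R \right)} = R^{2} + 2 R$ ($S{\left(R \right)} = \left(R + R^{2}\right) + R = R^{2} + 2 R$)
$Y = 70$ ($Y = 30 \cdot 3 + 4 \left(-5\right) = 90 - 20 = 70$)
$Y S{\left(90 \right)} = 70 \cdot 90 \left(2 + 90\right) = 70 \cdot 90 \cdot 92 = 70 \cdot 8280 = 579600$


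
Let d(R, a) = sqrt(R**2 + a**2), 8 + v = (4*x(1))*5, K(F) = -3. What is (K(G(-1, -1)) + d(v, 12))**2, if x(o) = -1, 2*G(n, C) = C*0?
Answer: 937 - 24*sqrt(58) ≈ 754.22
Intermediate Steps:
G(n, C) = 0 (G(n, C) = (C*0)/2 = (1/2)*0 = 0)
v = -28 (v = -8 + (4*(-1))*5 = -8 - 4*5 = -8 - 20 = -28)
(K(G(-1, -1)) + d(v, 12))**2 = (-3 + sqrt((-28)**2 + 12**2))**2 = (-3 + sqrt(784 + 144))**2 = (-3 + sqrt(928))**2 = (-3 + 4*sqrt(58))**2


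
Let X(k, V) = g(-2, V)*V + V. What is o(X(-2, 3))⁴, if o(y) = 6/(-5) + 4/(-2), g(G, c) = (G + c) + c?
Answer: 65536/625 ≈ 104.86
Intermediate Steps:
g(G, c) = G + 2*c
X(k, V) = V + V*(-2 + 2*V) (X(k, V) = (-2 + 2*V)*V + V = V*(-2 + 2*V) + V = V + V*(-2 + 2*V))
o(y) = -16/5 (o(y) = 6*(-⅕) + 4*(-½) = -6/5 - 2 = -16/5)
o(X(-2, 3))⁴ = (-16/5)⁴ = 65536/625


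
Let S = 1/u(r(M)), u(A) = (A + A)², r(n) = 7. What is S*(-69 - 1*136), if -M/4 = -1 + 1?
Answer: -205/196 ≈ -1.0459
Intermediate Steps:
M = 0 (M = -4*(-1 + 1) = -4*0 = 0)
u(A) = 4*A² (u(A) = (2*A)² = 4*A²)
S = 1/196 (S = 1/(4*7²) = 1/(4*49) = 1/196 ≈ 0.0051020)
S*(-69 - 1*136) = (-69 - 1*136)/196 = (-69 - 136)/196 = (1/196)*(-205) = -205/196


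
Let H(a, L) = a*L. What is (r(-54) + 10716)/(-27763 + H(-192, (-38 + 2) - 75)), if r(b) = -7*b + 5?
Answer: -11099/6451 ≈ -1.7205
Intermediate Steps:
H(a, L) = L*a
r(b) = 5 - 7*b
(r(-54) + 10716)/(-27763 + H(-192, (-38 + 2) - 75)) = ((5 - 7*(-54)) + 10716)/(-27763 + ((-38 + 2) - 75)*(-192)) = ((5 + 378) + 10716)/(-27763 + (-36 - 75)*(-192)) = (383 + 10716)/(-27763 - 111*(-192)) = 11099/(-27763 + 21312) = 11099/(-6451) = 11099*(-1/6451) = -11099/6451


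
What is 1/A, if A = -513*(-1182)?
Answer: 1/606366 ≈ 1.6492e-6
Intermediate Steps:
A = 606366
1/A = 1/606366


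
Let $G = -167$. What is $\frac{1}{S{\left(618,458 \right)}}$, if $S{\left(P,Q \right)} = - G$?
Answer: $\frac{1}{167} \approx 0.005988$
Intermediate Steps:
$S{\left(P,Q \right)} = 167$ ($S{\left(P,Q \right)} = \left(-1\right) \left(-167\right) = 167$)
$\frac{1}{S{\left(618,458 \right)}} = \frac{1}{167}$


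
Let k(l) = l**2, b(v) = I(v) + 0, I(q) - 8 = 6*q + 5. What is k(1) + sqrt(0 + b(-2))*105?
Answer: 106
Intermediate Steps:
I(q) = 13 + 6*q (I(q) = 8 + (6*q + 5) = 8 + (5 + 6*q) = 13 + 6*q)
b(v) = 13 + 6*v (b(v) = (13 + 6*v) + 0 = 13 + 6*v)
k(1) + sqrt(0 + b(-2))*105 = 1**2 + sqrt(0 + (13 + 6*(-2)))*105 = 1 + sqrt(0 + (13 - 12))*105 = 1 + sqrt(0 + 1)*105 = 1 + sqrt(1)*105 = 1 + 1*105 = 1 + 105 = 106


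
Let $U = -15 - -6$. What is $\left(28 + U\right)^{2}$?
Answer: $361$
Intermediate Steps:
$U = -9$ ($U = -15 + 6 = -9$)
$\left(28 + U\right)^{2} = \left(28 - 9\right)^{2} = 19^{2} = 361$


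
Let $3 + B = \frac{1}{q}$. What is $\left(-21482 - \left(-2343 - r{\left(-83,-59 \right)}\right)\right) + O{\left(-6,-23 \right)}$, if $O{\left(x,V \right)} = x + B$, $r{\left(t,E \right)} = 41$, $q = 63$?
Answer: $- \frac{1203740}{63} \approx -19107.0$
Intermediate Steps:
$B = - \frac{188}{63}$ ($B = -3 + \frac{1}{63} = - \frac{188}{63} \approx -2.9841$)
$O{\left(x,V \right)} = - \frac{188}{63} + x$ ($O{\left(x,V \right)} = x - \frac{188}{63} = - \frac{188}{63} + x$)
$\left(-21482 - \left(-2343 - r{\left(-83,-59 \right)}\right)\right) + O{\left(-6,-23 \right)} = \left(-21482 + \left(\left(41 + 9408\right) - 7065\right)\right) - \frac{566}{63} = \left(-21482 + \left(9449 - 7065\right)\right) - \frac{566}{63} = \left(-21482 + 2384\right) - \frac{566}{63} = -19098 - \frac{566}{63} = - \frac{1203740}{63}$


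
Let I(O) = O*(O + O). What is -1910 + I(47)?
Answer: 2508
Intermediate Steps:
I(O) = 2*O² (I(O) = O*(2*O) = 2*O²)
-1910 + I(47) = -1910 + 2*47² = -1910 + 2*2209 = -1910 + 4418 = 2508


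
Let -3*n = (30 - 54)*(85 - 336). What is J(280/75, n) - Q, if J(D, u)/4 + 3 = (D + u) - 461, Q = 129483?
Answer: -2090341/15 ≈ -1.3936e+5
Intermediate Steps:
n = -2008 (n = -(30 - 54)*(85 - 336)/3 = -(-8)*(-251) = -1/3*6024 = -2008)
J(D, u) = -1856 + 4*D + 4*u (J(D, u) = -12 + 4*((D + u) - 461) = -12 + 4*(-461 + D + u) = -12 + (-1844 + 4*D + 4*u) = -1856 + 4*D + 4*u)
J(280/75, n) - Q = (-1856 + 4*(280/75) + 4*(-2008)) - 1*129483 = (-1856 + 4*(280*(1/75)) - 8032) - 129483 = (-1856 + 4*(56/15) - 8032) - 129483 = (-1856 + 224/15 - 8032) - 129483 = -148096/15 - 129483 = -2090341/15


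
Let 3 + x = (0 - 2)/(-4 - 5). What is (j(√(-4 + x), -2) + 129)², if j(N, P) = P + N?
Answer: (381 + I*√61)²/9 ≈ 16122.0 + 661.27*I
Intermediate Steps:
x = -25/9 (x = -3 + (0 - 2)/(-4 - 5) = -3 - 2/(-9) = -3 - 2*(-⅑) = -3 + 2/9 = -25/9 ≈ -2.7778)
j(N, P) = N + P
(j(√(-4 + x), -2) + 129)² = ((√(-4 - 25/9) - 2) + 129)² = ((√(-61/9) - 2) + 129)² = ((I*√61/3 - 2) + 129)² = ((-2 + I*√61/3) + 129)² = (127 + I*√61/3)²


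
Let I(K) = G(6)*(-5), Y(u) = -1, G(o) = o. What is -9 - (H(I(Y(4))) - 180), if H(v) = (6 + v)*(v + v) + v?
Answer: -1239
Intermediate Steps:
I(K) = -30 (I(K) = 6*(-5) = -30)
H(v) = v + 2*v*(6 + v) (H(v) = (6 + v)*(2*v) + v = 2*v*(6 + v) + v = v + 2*v*(6 + v))
-9 - (H(I(Y(4))) - 180) = -9 - (-30*(13 + 2*(-30)) - 180) = -9 - (-30*(13 - 60) - 180) = -9 - (-30*(-47) - 180) = -9 - (1410 - 180) = -9 - 1*1230 = -9 - 1230 = -1239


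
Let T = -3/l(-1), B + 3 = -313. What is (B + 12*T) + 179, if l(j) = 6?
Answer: -143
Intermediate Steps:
B = -316 (B = -3 - 313 = -316)
T = -½ (T = -3/6 = -3*⅙ = -½ ≈ -0.50000)
(B + 12*T) + 179 = (-316 + 12*(-½)) + 179 = (-316 - 6) + 179 = -322 + 179 = -143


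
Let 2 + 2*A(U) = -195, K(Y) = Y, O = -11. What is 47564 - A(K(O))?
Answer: 95325/2 ≈ 47663.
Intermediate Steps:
A(U) = -197/2 (A(U) = -1 + (1/2)*(-195) = -1 - 195/2 = -197/2)
47564 - A(K(O)) = 47564 - 1*(-197/2) = 47564 + 197/2 = 95325/2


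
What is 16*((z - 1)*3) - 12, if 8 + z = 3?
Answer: -300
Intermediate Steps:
z = -5 (z = -8 + 3 = -5)
16*((z - 1)*3) - 12 = 16*((-5 - 1)*3) - 12 = 16*(-6*3) - 12 = 16*(-18) - 12 = -288 - 12 = -300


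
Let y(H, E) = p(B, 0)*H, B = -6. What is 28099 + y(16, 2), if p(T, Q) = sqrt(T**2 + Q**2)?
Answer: 28195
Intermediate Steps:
p(T, Q) = sqrt(Q**2 + T**2)
y(H, E) = 6*H (y(H, E) = sqrt(0**2 + (-6)**2)*H = sqrt(0 + 36)*H = sqrt(36)*H = 6*H)
28099 + y(16, 2) = 28099 + 6*16 = 28099 + 96 = 28195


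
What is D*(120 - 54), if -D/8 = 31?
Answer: -16368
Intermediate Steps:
D = -248 (D = -8*31 = -248)
D*(120 - 54) = -248*(120 - 54) = -248*66 = -16368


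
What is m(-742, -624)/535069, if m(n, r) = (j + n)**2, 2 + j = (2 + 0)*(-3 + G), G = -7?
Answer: 583696/535069 ≈ 1.0909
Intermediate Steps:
j = -22 (j = -2 + (2 + 0)*(-3 - 7) = -2 + 2*(-10) = -2 - 20 = -22)
m(n, r) = (-22 + n)**2
m(-742, -624)/535069 = (-22 - 742)**2/535069 = (-764)**2*(1/535069) = 583696*(1/535069) = 583696/535069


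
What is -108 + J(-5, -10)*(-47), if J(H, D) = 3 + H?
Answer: -14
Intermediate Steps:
-108 + J(-5, -10)*(-47) = -108 + (3 - 5)*(-47) = -108 - 2*(-47) = -108 + 94 = -14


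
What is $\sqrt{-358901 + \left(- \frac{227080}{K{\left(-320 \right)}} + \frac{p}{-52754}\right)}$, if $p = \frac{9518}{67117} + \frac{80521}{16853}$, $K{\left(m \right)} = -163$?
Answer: $\frac{5 i \sqrt{1352854567013854685145310538064130074}}{9726414115764502} \approx 597.92 i$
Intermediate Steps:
$p = \frac{5564734811}{1131122801}$ ($p = 9518 \cdot \frac{1}{67117} + 80521 \cdot \frac{1}{16853} = \frac{9518}{67117} + \frac{80521}{16853} = \frac{5564734811}{1131122801} \approx 4.9197$)
$\sqrt{-358901 + \left(- \frac{227080}{K{\left(-320 \right)}} + \frac{p}{-52754}\right)} = \sqrt{-358901 + \left(- \frac{227080}{-163} + \frac{5564734811}{1131122801 \left(-52754\right)}\right)} = \sqrt{-358901 + \left(\left(-227080\right) \left(- \frac{1}{163}\right) + \frac{5564734811}{1131122801} \left(- \frac{1}{52754}\right)\right)} = \sqrt{-358901 + \left(\frac{227080}{163} - \frac{5564734811}{59671252243954}\right)} = \sqrt{-358901 + \frac{13550147052505300127}{9726414115764502}} = \sqrt{- \frac{3477269605509490232175}{9726414115764502}} = \frac{5 i \sqrt{1352854567013854685145310538064130074}}{9726414115764502}$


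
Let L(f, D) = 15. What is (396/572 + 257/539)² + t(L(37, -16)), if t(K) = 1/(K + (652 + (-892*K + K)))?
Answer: 121728465289/89063860886 ≈ 1.3668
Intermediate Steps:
t(K) = 1/(652 - 890*K) (t(K) = 1/(K + (652 - 891*K)) = 1/(652 - 890*K))
(396/572 + 257/539)² + t(L(37, -16)) = (396/572 + 257/539)² - 1/(-652 + 890*15) = (396*(1/572) + 257*(1/539))² - 1/(-652 + 13350) = (9/13 + 257/539)² - 1/12698 = (8192/7007)² - 1*1/12698 = 67108864/49098049 - 1/12698 = 121728465289/89063860886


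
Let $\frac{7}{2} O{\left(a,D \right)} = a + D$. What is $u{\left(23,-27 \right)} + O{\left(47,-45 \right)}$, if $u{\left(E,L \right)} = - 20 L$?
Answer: $\frac{3784}{7} \approx 540.57$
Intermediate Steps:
$O{\left(a,D \right)} = \frac{2 D}{7} + \frac{2 a}{7}$ ($O{\left(a,D \right)} = \frac{2 \left(a + D\right)}{7} = \frac{2 \left(D + a\right)}{7} = \frac{2 D}{7} + \frac{2 a}{7}$)
$u{\left(23,-27 \right)} + O{\left(47,-45 \right)} = \left(-20\right) \left(-27\right) + \left(\frac{2}{7} \left(-45\right) + \frac{2}{7} \cdot 47\right) = 540 + \left(- \frac{90}{7} + \frac{94}{7}\right) = 540 + \frac{4}{7} = \frac{3784}{7}$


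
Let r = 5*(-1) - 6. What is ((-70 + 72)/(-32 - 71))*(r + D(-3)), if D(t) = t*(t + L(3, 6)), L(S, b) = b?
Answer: 40/103 ≈ 0.38835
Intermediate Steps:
r = -11 (r = -5 - 6 = -11)
D(t) = t*(6 + t) (D(t) = t*(t + 6) = t*(6 + t))
((-70 + 72)/(-32 - 71))*(r + D(-3)) = ((-70 + 72)/(-32 - 71))*(-11 - 3*(6 - 3)) = (2/(-103))*(-11 - 3*3) = (2*(-1/103))*(-11 - 9) = -2/103*(-20) = 40/103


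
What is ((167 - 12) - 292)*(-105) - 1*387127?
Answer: -372742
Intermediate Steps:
((167 - 12) - 292)*(-105) - 1*387127 = (155 - 292)*(-105) - 387127 = -137*(-105) - 387127 = 14385 - 387127 = -372742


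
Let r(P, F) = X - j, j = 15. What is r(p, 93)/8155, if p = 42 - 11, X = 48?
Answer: 33/8155 ≈ 0.0040466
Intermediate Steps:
p = 31
r(P, F) = 33 (r(P, F) = 48 - 1*15 = 48 - 15 = 33)
r(p, 93)/8155 = 33/8155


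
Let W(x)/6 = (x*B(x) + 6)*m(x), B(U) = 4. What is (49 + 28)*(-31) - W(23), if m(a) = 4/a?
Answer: -57253/23 ≈ -2489.3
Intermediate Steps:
W(x) = 24*(6 + 4*x)/x (W(x) = 6*((x*4 + 6)*(4/x)) = 6*((4*x + 6)*(4/x)) = 6*((6 + 4*x)*(4/x)) = 6*(4*(6 + 4*x)/x) = 24*(6 + 4*x)/x)
(49 + 28)*(-31) - W(23) = (49 + 28)*(-31) - (96 + 144/23) = 77*(-31) - (96 + 144*(1/23)) = -2387 - (96 + 144/23) = -2387 - 1*2352/23 = -2387 - 2352/23 = -57253/23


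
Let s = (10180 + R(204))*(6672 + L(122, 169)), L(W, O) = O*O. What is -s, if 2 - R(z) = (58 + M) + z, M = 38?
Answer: -348172506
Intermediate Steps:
L(W, O) = O²
R(z) = -94 - z (R(z) = 2 - ((58 + 38) + z) = 2 - (96 + z) = 2 + (-96 - z) = -94 - z)
s = 348172506 (s = (10180 + (-94 - 1*204))*(6672 + 169²) = (10180 + (-94 - 204))*(6672 + 28561) = (10180 - 298)*35233 = 9882*35233 = 348172506)
-s = -1*348172506 = -348172506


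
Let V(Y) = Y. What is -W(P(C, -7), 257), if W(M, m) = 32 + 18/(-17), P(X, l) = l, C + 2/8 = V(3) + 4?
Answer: -526/17 ≈ -30.941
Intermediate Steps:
C = 27/4 (C = -¼ + (3 + 4) = -¼ + 7 = 27/4 ≈ 6.7500)
W(M, m) = 526/17 (W(M, m) = 32 + 18*(-1/17) = 32 - 18/17 = 526/17)
-W(P(C, -7), 257) = -1*526/17 = -526/17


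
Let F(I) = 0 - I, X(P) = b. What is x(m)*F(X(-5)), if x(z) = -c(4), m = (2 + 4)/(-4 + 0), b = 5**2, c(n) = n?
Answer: 100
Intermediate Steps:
b = 25
m = -3/2 (m = 6/(-4) = 6*(-1/4) = -3/2 ≈ -1.5000)
X(P) = 25
F(I) = -I
x(z) = -4 (x(z) = -1*4 = -4)
x(m)*F(X(-5)) = -(-4)*25 = -4*(-25) = 100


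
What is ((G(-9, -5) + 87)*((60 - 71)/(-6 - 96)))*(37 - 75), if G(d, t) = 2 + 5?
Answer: -19646/51 ≈ -385.22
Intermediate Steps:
G(d, t) = 7
((G(-9, -5) + 87)*((60 - 71)/(-6 - 96)))*(37 - 75) = ((7 + 87)*((60 - 71)/(-6 - 96)))*(37 - 75) = (94*(-11/(-102)))*(-38) = (94*(-11*(-1/102)))*(-38) = (94*(11/102))*(-38) = (517/51)*(-38) = -19646/51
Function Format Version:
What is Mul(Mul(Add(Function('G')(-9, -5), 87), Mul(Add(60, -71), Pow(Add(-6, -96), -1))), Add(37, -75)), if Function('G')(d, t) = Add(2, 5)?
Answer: Rational(-19646, 51) ≈ -385.22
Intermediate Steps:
Function('G')(d, t) = 7
Mul(Mul(Add(Function('G')(-9, -5), 87), Mul(Add(60, -71), Pow(Add(-6, -96), -1))), Add(37, -75)) = Mul(Mul(Add(7, 87), Mul(Add(60, -71), Pow(Add(-6, -96), -1))), Add(37, -75)) = Mul(Mul(94, Mul(-11, Pow(-102, -1))), -38) = Mul(Mul(94, Mul(-11, Rational(-1, 102))), -38) = Mul(Mul(94, Rational(11, 102)), -38) = Mul(Rational(517, 51), -38) = Rational(-19646, 51)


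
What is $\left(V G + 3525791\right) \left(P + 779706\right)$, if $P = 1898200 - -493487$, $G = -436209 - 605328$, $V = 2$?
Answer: $4575422594781$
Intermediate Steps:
$G = -1041537$
$P = 2391687$ ($P = 1898200 + 493487 = 2391687$)
$\left(V G + 3525791\right) \left(P + 779706\right) = \left(2 \left(-1041537\right) + 3525791\right) \left(2391687 + 779706\right) = \left(-2083074 + 3525791\right) 3171393 = 1442717 \cdot 3171393 = 4575422594781$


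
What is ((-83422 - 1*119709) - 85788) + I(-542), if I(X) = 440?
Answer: -288479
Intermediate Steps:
((-83422 - 1*119709) - 85788) + I(-542) = ((-83422 - 1*119709) - 85788) + 440 = ((-83422 - 119709) - 85788) + 440 = (-203131 - 85788) + 440 = -288919 + 440 = -288479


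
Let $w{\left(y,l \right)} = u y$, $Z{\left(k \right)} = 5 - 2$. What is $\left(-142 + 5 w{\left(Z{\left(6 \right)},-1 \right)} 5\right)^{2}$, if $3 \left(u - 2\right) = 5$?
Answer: $17689$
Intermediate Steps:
$u = \frac{11}{3}$ ($u = 2 + \frac{1}{3} \cdot 5 = 2 + \frac{5}{3} = \frac{11}{3} \approx 3.6667$)
$Z{\left(k \right)} = 3$ ($Z{\left(k \right)} = 5 - 2 = 3$)
$w{\left(y,l \right)} = \frac{11 y}{3}$
$\left(-142 + 5 w{\left(Z{\left(6 \right)},-1 \right)} 5\right)^{2} = \left(-142 + 5 \cdot \frac{11}{3} \cdot 3 \cdot 5\right)^{2} = \left(-142 + 5 \cdot 11 \cdot 5\right)^{2} = \left(-142 + 55 \cdot 5\right)^{2} = \left(-142 + 275\right)^{2} = 133^{2} = 17689$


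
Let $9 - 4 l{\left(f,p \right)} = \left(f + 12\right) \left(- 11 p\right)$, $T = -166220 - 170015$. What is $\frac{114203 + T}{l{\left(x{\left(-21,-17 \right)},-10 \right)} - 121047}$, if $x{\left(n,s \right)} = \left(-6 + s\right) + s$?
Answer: $\frac{888128}{481099} \approx 1.846$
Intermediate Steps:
$T = -336235$ ($T = -166220 - 170015 = -336235$)
$x{\left(n,s \right)} = -6 + 2 s$
$l{\left(f,p \right)} = \frac{9}{4} + \frac{11 p \left(12 + f\right)}{4}$ ($l{\left(f,p \right)} = \frac{9}{4} - \frac{\left(f + 12\right) \left(- 11 p\right)}{4} = \frac{9}{4} - \frac{\left(12 + f\right) \left(- 11 p\right)}{4} = \frac{9}{4} - \frac{\left(-11\right) p \left(12 + f\right)}{4} = \frac{9}{4} + \frac{11 p \left(12 + f\right)}{4}$)
$\frac{114203 + T}{l{\left(x{\left(-21,-17 \right)},-10 \right)} - 121047} = \frac{114203 - 336235}{\left(\frac{9}{4} + 33 \left(-10\right) + \frac{11}{4} \left(-6 + 2 \left(-17\right)\right) \left(-10\right)\right) - 121047} = - \frac{222032}{\left(\frac{9}{4} - 330 + \frac{11}{4} \left(-6 - 34\right) \left(-10\right)\right) - 121047} = - \frac{222032}{\left(\frac{9}{4} - 330 + \frac{11}{4} \left(-40\right) \left(-10\right)\right) - 121047} = - \frac{222032}{\left(\frac{9}{4} - 330 + 1100\right) - 121047} = - \frac{222032}{\frac{3089}{4} - 121047} = - \frac{222032}{- \frac{481099}{4}} = \left(-222032\right) \left(- \frac{4}{481099}\right) = \frac{888128}{481099}$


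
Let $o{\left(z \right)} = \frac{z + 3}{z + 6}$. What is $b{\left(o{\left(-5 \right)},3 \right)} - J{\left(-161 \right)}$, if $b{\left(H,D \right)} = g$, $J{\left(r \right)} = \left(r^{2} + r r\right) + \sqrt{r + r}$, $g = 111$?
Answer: $-51731 - i \sqrt{322} \approx -51731.0 - 17.944 i$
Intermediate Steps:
$o{\left(z \right)} = \frac{3 + z}{6 + z}$
$J{\left(r \right)} = 2 r^{2} + \sqrt{2} \sqrt{r}$ ($J{\left(r \right)} = \left(r^{2} + r^{2}\right) + \sqrt{2 r} = 2 r^{2} + \sqrt{2} \sqrt{r}$)
$b{\left(H,D \right)} = 111$
$b{\left(o{\left(-5 \right)},3 \right)} - J{\left(-161 \right)} = 111 - \left(2 \left(-161\right)^{2} + \sqrt{2} \sqrt{-161}\right) = 111 - \left(2 \cdot 25921 + \sqrt{2} i \sqrt{161}\right) = 111 - \left(51842 + i \sqrt{322}\right) = -51731 - i \sqrt{322}$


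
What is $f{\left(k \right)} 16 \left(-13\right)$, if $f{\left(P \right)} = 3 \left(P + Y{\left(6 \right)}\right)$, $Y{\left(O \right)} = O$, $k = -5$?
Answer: $-624$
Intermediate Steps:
$f{\left(P \right)} = 18 + 3 P$ ($f{\left(P \right)} = 3 \left(P + 6\right) = 3 \left(6 + P\right) = 18 + 3 P$)
$f{\left(k \right)} 16 \left(-13\right) = \left(18 + 3 \left(-5\right)\right) 16 \left(-13\right) = \left(18 - 15\right) 16 \left(-13\right) = 3 \cdot 16 \left(-13\right) = 48 \left(-13\right) = -624$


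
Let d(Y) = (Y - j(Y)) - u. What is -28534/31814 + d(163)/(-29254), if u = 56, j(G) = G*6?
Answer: -403511821/465343378 ≈ -0.86713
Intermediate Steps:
j(G) = 6*G
d(Y) = -56 - 5*Y (d(Y) = (Y - 6*Y) - 1*56 = (Y - 6*Y) - 56 = -5*Y - 56 = -56 - 5*Y)
-28534/31814 + d(163)/(-29254) = -28534/31814 + (-56 - 5*163)/(-29254) = -28534*1/31814 + (-56 - 815)*(-1/29254) = -14267/15907 - 871*(-1/29254) = -14267/15907 + 871/29254 = -403511821/465343378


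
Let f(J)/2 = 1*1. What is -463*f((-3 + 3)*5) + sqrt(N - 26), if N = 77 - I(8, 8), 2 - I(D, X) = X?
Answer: -926 + sqrt(57) ≈ -918.45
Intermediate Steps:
I(D, X) = 2 - X
N = 83 (N = 77 - (2 - 1*8) = 77 - (2 - 8) = 77 - 1*(-6) = 77 + 6 = 83)
f(J) = 2 (f(J) = 2*(1*1) = 2*1 = 2)
-463*f((-3 + 3)*5) + sqrt(N - 26) = -463*2 + sqrt(83 - 26) = -926 + sqrt(57)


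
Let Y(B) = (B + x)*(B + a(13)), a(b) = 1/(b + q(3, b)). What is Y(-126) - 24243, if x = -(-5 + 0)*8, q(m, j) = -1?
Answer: -80485/6 ≈ -13414.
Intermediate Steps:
a(b) = 1/(-1 + b) (a(b) = 1/(b - 1) = 1/(-1 + b))
x = 40 (x = -(-5)*8 = -1*(-40) = 40)
Y(B) = (40 + B)*(1/12 + B) (Y(B) = (B + 40)*(B + 1/(-1 + 13)) = (40 + B)*(B + 1/12) = (40 + B)*(1/12 + B))
Y(-126) - 24243 = (10/3 + (-126)**2 + (481/12)*(-126)) - 24243 = (10/3 + 15876 - 10101/2) - 24243 = 64973/6 - 24243 = -80485/6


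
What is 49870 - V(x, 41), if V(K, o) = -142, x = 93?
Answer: 50012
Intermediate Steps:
49870 - V(x, 41) = 49870 - 1*(-142) = 49870 + 142 = 50012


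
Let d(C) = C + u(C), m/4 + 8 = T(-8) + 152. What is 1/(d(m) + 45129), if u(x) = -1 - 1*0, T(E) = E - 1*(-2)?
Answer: 1/45680 ≈ 2.1891e-5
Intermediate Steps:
T(E) = 2 + E (T(E) = E + 2 = 2 + E)
u(x) = -1 (u(x) = -1 + 0 = -1)
m = 552 (m = -32 + 4*((2 - 8) + 152) = -32 + 4*(-6 + 152) = -32 + 4*146 = -32 + 584 = 552)
d(C) = -1 + C (d(C) = C - 1 = -1 + C)
1/(d(m) + 45129) = 1/((-1 + 552) + 45129) = 1/(551 + 45129) = 1/45680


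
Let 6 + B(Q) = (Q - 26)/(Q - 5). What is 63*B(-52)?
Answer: -5544/19 ≈ -291.79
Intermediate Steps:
B(Q) = -6 + (-26 + Q)/(-5 + Q) (B(Q) = -6 + (Q - 26)/(Q - 5) = -6 + (-26 + Q)/(-5 + Q))
63*B(-52) = 63*((4 - 5*(-52))/(-5 - 52)) = 63*((4 + 260)/(-57)) = 63*(-1/57*264) = 63*(-88/19) = -5544/19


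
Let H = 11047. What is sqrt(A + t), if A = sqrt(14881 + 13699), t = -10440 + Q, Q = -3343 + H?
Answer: sqrt(-2736 + 2*sqrt(7145)) ≈ 50.665*I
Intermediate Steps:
Q = 7704 (Q = -3343 + 11047 = 7704)
t = -2736 (t = -10440 + 7704 = -2736)
A = 2*sqrt(7145) (A = sqrt(28580) = 2*sqrt(7145) ≈ 169.06)
sqrt(A + t) = sqrt(2*sqrt(7145) - 2736) = sqrt(-2736 + 2*sqrt(7145))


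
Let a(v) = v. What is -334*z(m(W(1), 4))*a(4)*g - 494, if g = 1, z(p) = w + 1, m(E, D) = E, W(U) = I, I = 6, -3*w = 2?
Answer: -2818/3 ≈ -939.33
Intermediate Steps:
w = -⅔ (w = -⅓*2 = -⅔ ≈ -0.66667)
W(U) = 6
z(p) = ⅓ (z(p) = -⅔ + 1 = ⅓)
-334*z(m(W(1), 4))*a(4)*g - 494 = -334*(⅓)*4 - 494 = -1336/3 - 494 = -2818/3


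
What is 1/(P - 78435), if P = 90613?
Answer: 1/12178 ≈ 8.2115e-5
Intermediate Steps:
1/(P - 78435) = 1/(90613 - 78435) = 1/12178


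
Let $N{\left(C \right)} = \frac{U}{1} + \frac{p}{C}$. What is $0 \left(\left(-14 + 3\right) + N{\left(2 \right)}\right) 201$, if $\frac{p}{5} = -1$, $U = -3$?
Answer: $0$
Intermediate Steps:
$p = -5$ ($p = 5 \left(-1\right) = -5$)
$N{\left(C \right)} = -3 - \frac{5}{C}$ ($N{\left(C \right)} = - \frac{3}{1} - \frac{5}{C} = \left(-3\right) 1 - \frac{5}{C} = -3 - \frac{5}{C}$)
$0 \left(\left(-14 + 3\right) + N{\left(2 \right)}\right) 201 = 0 \left(\left(-14 + 3\right) - \left(3 + \frac{5}{2}\right)\right) 201 = 0 \left(-11 - \frac{11}{2}\right) 201 = 0 \left(- \frac{33}{2}\right) 201 = 0 \cdot 201 = 0$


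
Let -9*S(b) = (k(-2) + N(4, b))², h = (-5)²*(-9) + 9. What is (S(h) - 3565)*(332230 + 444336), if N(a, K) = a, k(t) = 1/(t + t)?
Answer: -22157369395/8 ≈ -2.7697e+9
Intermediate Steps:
k(t) = 1/(2*t)
h = -216 (h = 25*(-9) + 9 = -225 + 9 = -216)
S(b) = -25/16 (S(b) = -((½)/(-2) + 4)²/9 = -((½)*(-½) + 4)²/9 = -(-¼ + 4)²/9 = -(15/4)²/9 = -⅑*225/16 = -25/16)
(S(h) - 3565)*(332230 + 444336) = (-25/16 - 3565)*(332230 + 444336) = -57065/16*776566 = -22157369395/8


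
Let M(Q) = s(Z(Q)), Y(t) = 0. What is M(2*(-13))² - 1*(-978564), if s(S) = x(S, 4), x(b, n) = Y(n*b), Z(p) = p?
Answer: 978564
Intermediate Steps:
x(b, n) = 0
s(S) = 0
M(Q) = 0
M(2*(-13))² - 1*(-978564) = 0² - 1*(-978564) = 0 + 978564 = 978564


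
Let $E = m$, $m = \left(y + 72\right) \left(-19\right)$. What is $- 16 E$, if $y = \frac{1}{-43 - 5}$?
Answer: $\frac{65645}{3} \approx 21882.0$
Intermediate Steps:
$y = - \frac{1}{48}$ ($y = \frac{1}{-48} = - \frac{1}{48} \approx -0.020833$)
$m = - \frac{65645}{48}$ ($m = \left(- \frac{1}{48} + 72\right) \left(-19\right) = \frac{3455}{48} \left(-19\right) = - \frac{65645}{48} \approx -1367.6$)
$E = - \frac{65645}{48} \approx -1367.6$
$- 16 E = \left(-16\right) \left(- \frac{65645}{48}\right) = \frac{65645}{3}$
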